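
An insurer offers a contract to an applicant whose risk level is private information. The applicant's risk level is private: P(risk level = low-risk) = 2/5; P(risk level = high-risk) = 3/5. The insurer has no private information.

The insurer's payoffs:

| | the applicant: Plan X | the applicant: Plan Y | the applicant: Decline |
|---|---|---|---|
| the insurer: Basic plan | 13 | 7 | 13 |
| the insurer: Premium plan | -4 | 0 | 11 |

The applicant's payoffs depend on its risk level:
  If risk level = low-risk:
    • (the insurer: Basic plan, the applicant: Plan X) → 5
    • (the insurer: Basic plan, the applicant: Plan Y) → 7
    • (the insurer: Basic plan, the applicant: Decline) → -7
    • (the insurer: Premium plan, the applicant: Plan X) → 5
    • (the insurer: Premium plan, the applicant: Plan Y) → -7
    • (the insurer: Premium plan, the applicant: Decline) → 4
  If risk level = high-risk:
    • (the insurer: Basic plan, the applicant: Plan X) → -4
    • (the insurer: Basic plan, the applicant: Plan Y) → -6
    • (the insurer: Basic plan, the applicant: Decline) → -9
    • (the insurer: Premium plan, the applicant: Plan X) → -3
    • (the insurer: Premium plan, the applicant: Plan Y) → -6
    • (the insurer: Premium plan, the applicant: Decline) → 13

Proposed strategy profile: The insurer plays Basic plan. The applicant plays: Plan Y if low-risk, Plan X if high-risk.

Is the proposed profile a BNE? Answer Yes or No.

Yes

The insurer plays Basic plan: E[Basic plan] = 2/5·(7) + 3/5·(13) = 53/5; E[Premium plan] = -12/5. Best-responding. ✓
The applicant (risk level low-risk), facing Basic plan: Plan X gives 5, Plan Y gives 7, Decline gives -7. Proposed Plan Y is best. ✓
The applicant (risk level high-risk), facing Basic plan: Plan X gives -4, Plan Y gives -6, Decline gives -9. Proposed Plan X is best. ✓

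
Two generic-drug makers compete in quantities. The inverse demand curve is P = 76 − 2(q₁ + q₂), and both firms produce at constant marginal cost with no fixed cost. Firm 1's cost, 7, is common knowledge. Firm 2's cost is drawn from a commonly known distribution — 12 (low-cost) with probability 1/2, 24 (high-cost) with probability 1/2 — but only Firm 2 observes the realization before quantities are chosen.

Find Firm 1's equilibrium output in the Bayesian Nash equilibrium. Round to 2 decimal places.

13.33

Type-c best response for Firm 2: q₂(c) = (76 − c)/4 − q₁/2.
Firm 1 maximizes expected profit; its first-order condition is 76 − 4q₁ − 2E[q₂] − 7 = 0.
Substituting E[q₂] and solving: E[c₂] = 18, so q₁ = (76 − 2·7 + 18)/6 = 13.3333.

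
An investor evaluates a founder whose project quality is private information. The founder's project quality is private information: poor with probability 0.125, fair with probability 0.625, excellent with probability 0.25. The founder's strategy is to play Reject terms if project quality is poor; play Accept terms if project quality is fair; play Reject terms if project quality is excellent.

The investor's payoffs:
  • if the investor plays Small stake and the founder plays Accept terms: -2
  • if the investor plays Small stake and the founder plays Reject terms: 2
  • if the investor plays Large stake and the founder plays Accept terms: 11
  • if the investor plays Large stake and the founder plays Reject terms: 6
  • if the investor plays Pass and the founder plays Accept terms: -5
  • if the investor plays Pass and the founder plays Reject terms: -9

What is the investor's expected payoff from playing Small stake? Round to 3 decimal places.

-0.500

Take the expectation over the founder's project quality, weighting each type's action by its prior probability.
E[Small stake] = 0.125·2 + 0.625·(-2) + 0.25·2 = 0.25 + (-1.25) + 0.5 = -0.5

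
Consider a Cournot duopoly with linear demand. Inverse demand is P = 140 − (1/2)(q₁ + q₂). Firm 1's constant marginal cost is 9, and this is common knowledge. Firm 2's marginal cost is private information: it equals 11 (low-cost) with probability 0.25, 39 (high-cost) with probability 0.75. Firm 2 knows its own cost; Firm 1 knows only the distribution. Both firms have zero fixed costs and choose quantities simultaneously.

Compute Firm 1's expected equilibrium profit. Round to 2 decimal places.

5270.22

Type-c best response for Firm 2: q₂(c) = (140 − c) − q₁/2.
Firm 1 maximizes expected profit; its first-order condition is 140 − q₁ − (1/2)E[q₂] − 9 = 0.
Substituting E[q₂] and solving: E[c₂] = 32, so q₁ = (140 − 2·9 + 32)/(3/2) = 102.667.
E[P] = 140 − (1/2)·(q₁ + E[q₂]) = 60.3333; Firm 1's expected profit = (E[P] − 9)·q₁ = (60.3333 − 9)·102.667 = 5270.22.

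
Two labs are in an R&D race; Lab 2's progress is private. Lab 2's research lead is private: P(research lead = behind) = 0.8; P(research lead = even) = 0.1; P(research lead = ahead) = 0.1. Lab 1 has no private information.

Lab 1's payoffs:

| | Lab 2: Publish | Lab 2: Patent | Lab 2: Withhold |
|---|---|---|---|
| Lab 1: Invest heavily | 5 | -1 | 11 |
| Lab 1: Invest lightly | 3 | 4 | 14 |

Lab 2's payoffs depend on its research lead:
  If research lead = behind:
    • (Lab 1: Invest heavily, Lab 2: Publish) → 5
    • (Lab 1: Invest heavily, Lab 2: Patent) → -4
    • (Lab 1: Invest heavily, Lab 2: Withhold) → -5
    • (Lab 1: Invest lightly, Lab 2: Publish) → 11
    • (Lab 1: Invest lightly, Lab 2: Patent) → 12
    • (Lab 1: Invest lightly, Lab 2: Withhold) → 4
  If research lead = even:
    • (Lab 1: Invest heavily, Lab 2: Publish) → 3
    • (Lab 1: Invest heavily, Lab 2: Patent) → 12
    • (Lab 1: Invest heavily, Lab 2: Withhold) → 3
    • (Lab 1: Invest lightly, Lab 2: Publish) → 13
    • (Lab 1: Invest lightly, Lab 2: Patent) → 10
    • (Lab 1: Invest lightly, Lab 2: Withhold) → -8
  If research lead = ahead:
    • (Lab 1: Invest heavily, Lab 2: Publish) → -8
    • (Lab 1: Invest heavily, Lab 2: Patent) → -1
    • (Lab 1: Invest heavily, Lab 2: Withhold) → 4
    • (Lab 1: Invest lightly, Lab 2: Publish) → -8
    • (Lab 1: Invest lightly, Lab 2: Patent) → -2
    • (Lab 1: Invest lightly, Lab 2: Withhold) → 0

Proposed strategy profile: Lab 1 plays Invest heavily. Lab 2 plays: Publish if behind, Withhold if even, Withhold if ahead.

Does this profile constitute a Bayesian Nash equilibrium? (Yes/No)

No

A profile is a BNE iff every type of every player is best-responding given beliefs about the other side.
Lab 1 plays Invest heavily: E[Invest heavily] = 0.8·(5) + 0.1·(11) + 0.1·(11) = 6.2; E[Invest lightly] = 5.2. Best-responding. ✓
Lab 2 (research lead behind), facing Invest heavily: Publish gives 5, Patent gives -4, Withhold gives -5. Proposed Publish is best. ✓
Lab 2 (research lead even), facing Invest heavily: Publish gives 3, Patent gives 12, Withhold gives 3. Proposed Withhold is not best — profitable deviation exists. ✗
Lab 2 (research lead ahead), facing Invest heavily: Publish gives -8, Patent gives -1, Withhold gives 4. Proposed Withhold is best. ✓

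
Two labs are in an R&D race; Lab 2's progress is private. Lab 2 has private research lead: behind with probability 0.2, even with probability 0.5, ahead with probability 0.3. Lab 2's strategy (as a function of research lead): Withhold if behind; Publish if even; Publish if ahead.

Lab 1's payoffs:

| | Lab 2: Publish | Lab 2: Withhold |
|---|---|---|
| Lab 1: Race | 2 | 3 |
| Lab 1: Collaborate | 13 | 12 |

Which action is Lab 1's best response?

Collaborate

E[Race] = 0.2·(3) + 0.5·(2) + 0.3·(2) = 2.2
E[Collaborate] = 0.2·(12) + 0.5·(13) + 0.3·(13) = 12.8
Best response: Collaborate (12.8 is the largest).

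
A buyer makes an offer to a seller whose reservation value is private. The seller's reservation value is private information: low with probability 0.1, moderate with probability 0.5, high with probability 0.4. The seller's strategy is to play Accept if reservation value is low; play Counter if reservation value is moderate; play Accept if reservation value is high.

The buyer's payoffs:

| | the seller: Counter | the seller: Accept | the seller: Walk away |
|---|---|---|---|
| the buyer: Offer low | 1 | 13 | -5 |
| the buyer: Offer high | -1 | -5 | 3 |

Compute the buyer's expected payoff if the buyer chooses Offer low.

E[Offer low] = 0.1·13 + 0.5·1 + 0.4·13 = 1.3 + 0.5 + 5.2 = 7

7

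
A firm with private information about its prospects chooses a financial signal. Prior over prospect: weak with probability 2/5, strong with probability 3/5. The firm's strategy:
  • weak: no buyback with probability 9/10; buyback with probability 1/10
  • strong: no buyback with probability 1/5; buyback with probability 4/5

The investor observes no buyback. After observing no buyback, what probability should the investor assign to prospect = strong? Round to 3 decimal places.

P(no buyback) = (2/5)·(9/10) + (3/5)·(1/5) = 12/25
P(strong | no buyback) = ((3/5)·(1/5)) / (12/25) = (3/25) / (12/25) = 1/4

0.250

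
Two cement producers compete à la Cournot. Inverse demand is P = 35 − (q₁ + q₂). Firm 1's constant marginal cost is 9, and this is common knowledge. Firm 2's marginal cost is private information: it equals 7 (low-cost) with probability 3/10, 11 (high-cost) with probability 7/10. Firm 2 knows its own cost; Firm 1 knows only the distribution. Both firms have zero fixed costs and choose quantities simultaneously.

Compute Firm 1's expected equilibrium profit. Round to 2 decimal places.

Firm 2 with cost c maximizes (35 − (q₁+q₂) − c)·q₂, giving q₂(c) = (35 − c − q₁)/2.
E[c₂] = 3/10·7 + 7/10·11 = 9.8
Firm 1's FOC against E[q₂] yields q₁ = (35 − 2·9 + E[c₂])/3 = (35 − 18 + 9.8)/3 = 8.93333.
E[P] = 35 − (q₁ + E[q₂]) = 17.9333; Firm 1's expected profit = (E[P] − 9)·q₁ = (17.9333 − 9)·8.93333 = 79.8044.

79.80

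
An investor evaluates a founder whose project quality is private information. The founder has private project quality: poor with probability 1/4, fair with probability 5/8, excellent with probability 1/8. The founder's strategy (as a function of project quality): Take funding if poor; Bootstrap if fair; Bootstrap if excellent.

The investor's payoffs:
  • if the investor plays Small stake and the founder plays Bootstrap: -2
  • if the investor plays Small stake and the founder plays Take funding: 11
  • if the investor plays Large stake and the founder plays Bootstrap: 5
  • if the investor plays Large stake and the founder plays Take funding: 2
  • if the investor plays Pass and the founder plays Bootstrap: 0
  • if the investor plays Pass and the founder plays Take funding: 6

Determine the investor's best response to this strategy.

Compute the investor's expected payoff for each action, taking the expectation over the founder's type.
E[Small stake] = 1/4·(11) + 5/8·(-2) + 1/8·(-2) = 5/4
E[Large stake] = 1/4·(2) + 5/8·(5) + 1/8·(5) = 17/4
E[Pass] = 1/4·(6) + 5/8·(0) + 1/8·(0) = 3/2
Best response: Large stake (17/4 is the largest).

Large stake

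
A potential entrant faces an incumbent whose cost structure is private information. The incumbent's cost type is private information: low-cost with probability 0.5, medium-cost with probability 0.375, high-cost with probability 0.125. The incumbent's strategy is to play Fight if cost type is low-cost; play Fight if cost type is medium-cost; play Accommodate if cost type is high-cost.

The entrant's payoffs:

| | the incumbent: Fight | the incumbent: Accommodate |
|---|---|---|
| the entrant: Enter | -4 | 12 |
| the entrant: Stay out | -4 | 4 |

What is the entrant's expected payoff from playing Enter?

E[Enter] = 0.5·(-4) + 0.375·(-4) + 0.125·12 = (-2) + (-1.5) + 1.5 = -2

-2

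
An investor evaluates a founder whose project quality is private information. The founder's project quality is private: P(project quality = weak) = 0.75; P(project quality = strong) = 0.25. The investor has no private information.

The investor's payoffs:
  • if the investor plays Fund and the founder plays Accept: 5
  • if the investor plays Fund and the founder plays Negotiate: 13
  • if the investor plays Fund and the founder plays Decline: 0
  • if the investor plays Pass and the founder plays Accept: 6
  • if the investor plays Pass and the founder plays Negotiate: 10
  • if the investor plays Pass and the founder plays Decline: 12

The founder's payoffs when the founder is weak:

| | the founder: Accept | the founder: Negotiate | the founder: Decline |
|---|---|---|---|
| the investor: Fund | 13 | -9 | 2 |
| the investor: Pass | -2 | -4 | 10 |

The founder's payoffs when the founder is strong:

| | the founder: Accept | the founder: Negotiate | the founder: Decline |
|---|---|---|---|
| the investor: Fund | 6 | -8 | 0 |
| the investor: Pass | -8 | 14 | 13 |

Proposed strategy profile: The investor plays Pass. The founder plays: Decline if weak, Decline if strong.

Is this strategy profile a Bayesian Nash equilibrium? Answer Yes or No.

A profile is a BNE iff every type of every player is best-responding given beliefs about the other side.
The investor plays Pass: E[Pass] = 0.75·(12) + 0.25·(12) = 12; E[Fund] = 0. Best-responding. ✓
The founder (project quality weak), facing Pass: Accept gives -2, Negotiate gives -4, Decline gives 10. Proposed Decline is best. ✓
The founder (project quality strong), facing Pass: Accept gives -8, Negotiate gives 14, Decline gives 13. Proposed Decline is not best — profitable deviation exists. ✗

No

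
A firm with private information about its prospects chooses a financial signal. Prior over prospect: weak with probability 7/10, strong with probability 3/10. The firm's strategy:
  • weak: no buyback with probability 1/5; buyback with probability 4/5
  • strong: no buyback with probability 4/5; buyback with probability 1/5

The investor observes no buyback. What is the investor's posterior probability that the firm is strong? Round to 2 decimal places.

0.63

P(no buyback) = (7/10)·(1/5) + (3/10)·(4/5) = 19/50
P(strong | no buyback) = ((3/10)·(4/5)) / (19/50) = (6/25) / (19/50) = 12/19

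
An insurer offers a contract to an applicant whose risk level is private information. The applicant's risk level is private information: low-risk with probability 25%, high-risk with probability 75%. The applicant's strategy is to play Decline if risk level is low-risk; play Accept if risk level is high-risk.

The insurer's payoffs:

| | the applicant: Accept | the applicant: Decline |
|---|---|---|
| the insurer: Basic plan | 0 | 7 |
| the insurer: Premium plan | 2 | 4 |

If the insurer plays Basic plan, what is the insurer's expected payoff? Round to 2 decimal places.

E[Basic plan] = 0.25·7 + 0.75·0 = 1.75 + 0 = 1.75

1.75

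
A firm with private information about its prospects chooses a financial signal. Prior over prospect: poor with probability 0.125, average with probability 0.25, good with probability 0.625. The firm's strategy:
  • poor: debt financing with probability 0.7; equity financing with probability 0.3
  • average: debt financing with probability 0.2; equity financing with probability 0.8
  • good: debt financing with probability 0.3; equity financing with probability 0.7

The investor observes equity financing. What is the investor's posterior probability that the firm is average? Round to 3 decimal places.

0.296

P(equity financing) = 0.125·0.3 + 0.25·0.8 + 0.625·0.7 = 0.675
P(average | equity financing) = (0.25·0.8) / 0.675 = 0.2 / 0.675 = 0.296296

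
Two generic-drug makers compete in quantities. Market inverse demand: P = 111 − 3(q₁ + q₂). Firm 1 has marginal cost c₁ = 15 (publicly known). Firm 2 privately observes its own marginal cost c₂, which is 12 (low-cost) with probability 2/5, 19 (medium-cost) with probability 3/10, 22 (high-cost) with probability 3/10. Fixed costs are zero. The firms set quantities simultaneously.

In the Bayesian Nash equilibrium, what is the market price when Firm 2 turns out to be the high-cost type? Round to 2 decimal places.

50.15

Firm 2 with cost c maximizes (111 − 3(q₁+q₂) − c)·q₂, giving q₂(c) = (111 − c − 3q₁)/6.
E[c₂] = 2/5·12 + 3/10·19 + 3/10·22 = 17.1
Firm 1's FOC against E[q₂] yields q₁ = (111 − 2·15 + E[c₂])/9 = (111 − 30 + 17.1)/9 = 10.9.
q₂(high-cost) = 9.38333, so P = 111 − 3·(10.9 + 9.38333) = 50.15.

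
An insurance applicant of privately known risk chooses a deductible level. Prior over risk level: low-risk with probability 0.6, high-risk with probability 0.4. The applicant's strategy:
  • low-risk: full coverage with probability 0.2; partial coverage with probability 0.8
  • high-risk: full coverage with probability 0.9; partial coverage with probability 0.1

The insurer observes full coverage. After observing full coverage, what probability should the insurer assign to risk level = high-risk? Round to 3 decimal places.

0.750

P(full coverage) = 0.6·0.2 + 0.4·0.9 = 0.48
P(high-risk | full coverage) = (0.4·0.9) / 0.48 = 0.36 / 0.48 = 0.75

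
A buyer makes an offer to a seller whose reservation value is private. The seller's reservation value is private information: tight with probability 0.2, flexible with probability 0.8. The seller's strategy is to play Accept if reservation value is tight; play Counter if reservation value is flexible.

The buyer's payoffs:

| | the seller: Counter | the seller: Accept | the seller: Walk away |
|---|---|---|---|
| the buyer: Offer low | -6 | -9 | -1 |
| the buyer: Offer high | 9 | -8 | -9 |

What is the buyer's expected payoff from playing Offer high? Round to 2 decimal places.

E[Offer high] = 0.2·(-8) + 0.8·9 = (-1.6) + 7.2 = 5.6

5.60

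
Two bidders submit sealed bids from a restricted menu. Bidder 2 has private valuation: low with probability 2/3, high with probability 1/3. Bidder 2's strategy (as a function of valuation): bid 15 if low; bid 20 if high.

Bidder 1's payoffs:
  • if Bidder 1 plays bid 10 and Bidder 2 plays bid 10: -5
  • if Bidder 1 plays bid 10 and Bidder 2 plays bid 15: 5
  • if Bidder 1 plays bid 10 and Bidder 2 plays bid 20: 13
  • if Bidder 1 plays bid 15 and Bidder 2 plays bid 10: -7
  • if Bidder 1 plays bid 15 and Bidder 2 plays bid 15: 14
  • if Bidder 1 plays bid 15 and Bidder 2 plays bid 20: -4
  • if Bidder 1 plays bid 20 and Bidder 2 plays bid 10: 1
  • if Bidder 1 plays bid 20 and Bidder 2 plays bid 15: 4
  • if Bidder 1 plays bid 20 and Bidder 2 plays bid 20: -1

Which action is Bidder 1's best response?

bid 15

E[bid 10] = 2/3·(5) + 1/3·(13) = 23/3
E[bid 15] = 2/3·(14) + 1/3·(-4) = 8
E[bid 20] = 2/3·(4) + 1/3·(-1) = 7/3
Best response: bid 15 (8 is the largest).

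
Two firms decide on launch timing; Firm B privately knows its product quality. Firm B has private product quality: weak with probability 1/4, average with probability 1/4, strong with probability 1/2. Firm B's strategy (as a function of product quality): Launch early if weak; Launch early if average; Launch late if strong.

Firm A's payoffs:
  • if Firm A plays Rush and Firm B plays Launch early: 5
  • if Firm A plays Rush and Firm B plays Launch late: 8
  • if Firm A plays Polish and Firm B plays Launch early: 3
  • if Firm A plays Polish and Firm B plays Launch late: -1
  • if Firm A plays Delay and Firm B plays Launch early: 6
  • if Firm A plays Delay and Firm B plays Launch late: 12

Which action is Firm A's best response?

E[Rush] = 1/4·(5) + 1/4·(5) + 1/2·(8) = 13/2
E[Polish] = 1/4·(3) + 1/4·(3) + 1/2·(-1) = 1
E[Delay] = 1/4·(6) + 1/4·(6) + 1/2·(12) = 9
Best response: Delay (9 is the largest).

Delay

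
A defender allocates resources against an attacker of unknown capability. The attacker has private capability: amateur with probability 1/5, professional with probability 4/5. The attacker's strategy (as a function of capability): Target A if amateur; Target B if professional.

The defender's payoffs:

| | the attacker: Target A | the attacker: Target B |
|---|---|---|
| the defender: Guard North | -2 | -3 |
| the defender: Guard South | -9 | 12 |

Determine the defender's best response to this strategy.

Guard South

E[Guard North] = 1/5·(-2) + 4/5·(-3) = -14/5
E[Guard South] = 1/5·(-9) + 4/5·(12) = 39/5
Best response: Guard South (39/5 is the largest).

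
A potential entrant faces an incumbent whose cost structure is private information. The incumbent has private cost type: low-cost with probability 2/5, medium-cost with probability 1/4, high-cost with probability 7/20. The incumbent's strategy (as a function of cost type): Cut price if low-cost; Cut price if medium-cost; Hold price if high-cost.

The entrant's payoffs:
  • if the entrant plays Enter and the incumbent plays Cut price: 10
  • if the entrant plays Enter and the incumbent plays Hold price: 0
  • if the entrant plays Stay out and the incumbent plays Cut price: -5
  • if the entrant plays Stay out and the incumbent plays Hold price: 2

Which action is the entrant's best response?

E[Enter] = 2/5·(10) + 1/4·(10) + 7/20·(0) = 13/2
E[Stay out] = 2/5·(-5) + 1/4·(-5) + 7/20·(2) = -51/20
Best response: Enter (13/2 is the largest).

Enter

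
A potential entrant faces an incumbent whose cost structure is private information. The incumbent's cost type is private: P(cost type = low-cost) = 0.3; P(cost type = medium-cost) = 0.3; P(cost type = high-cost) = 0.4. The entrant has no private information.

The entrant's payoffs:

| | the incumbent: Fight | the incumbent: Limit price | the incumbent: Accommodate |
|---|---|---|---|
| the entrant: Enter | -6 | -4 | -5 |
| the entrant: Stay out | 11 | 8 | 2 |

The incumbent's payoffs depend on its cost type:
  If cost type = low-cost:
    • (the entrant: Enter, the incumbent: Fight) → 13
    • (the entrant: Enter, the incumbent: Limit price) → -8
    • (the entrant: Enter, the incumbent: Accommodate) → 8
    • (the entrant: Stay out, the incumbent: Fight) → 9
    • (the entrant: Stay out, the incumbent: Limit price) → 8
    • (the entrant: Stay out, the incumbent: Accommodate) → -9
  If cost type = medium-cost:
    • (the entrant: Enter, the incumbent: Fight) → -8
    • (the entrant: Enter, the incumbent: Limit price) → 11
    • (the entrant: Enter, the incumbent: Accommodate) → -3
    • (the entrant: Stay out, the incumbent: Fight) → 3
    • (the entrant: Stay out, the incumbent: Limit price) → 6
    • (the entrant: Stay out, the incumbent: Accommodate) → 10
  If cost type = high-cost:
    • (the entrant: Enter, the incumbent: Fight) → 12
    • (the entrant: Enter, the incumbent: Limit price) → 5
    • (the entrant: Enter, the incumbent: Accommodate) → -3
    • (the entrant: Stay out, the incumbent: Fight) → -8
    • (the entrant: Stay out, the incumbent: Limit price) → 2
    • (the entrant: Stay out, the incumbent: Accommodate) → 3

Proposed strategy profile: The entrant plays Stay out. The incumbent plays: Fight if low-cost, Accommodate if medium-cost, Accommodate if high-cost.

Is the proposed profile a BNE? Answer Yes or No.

Yes

The entrant plays Stay out: E[Stay out] = 0.3·(11) + 0.3·(2) + 0.4·(2) = 4.7; E[Enter] = -5.3. Best-responding. ✓
The incumbent (cost type low-cost), facing Stay out: Fight gives 9, Limit price gives 8, Accommodate gives -9. Proposed Fight is best. ✓
The incumbent (cost type medium-cost), facing Stay out: Fight gives 3, Limit price gives 6, Accommodate gives 10. Proposed Accommodate is best. ✓
The incumbent (cost type high-cost), facing Stay out: Fight gives -8, Limit price gives 2, Accommodate gives 3. Proposed Accommodate is best. ✓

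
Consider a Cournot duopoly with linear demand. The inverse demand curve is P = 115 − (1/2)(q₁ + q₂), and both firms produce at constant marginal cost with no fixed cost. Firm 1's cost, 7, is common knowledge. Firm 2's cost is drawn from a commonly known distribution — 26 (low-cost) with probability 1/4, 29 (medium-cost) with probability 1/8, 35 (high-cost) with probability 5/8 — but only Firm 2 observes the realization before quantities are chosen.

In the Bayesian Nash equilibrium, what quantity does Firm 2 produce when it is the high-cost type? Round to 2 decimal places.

Type-c best response for Firm 2: q₂(c) = (115 − c) − q₁/2.
Firm 1 maximizes expected profit; its first-order condition is 115 − q₁ − (1/2)E[q₂] − 7 = 0.
Substituting E[q₂] and solving: E[c₂] = 32, so q₁ = (115 − 2·7 + 32)/(3/2) = 88.6667.
q₂(high-cost) = (115 − 35 − (1/2)·88.6667) = 35.6667.

35.67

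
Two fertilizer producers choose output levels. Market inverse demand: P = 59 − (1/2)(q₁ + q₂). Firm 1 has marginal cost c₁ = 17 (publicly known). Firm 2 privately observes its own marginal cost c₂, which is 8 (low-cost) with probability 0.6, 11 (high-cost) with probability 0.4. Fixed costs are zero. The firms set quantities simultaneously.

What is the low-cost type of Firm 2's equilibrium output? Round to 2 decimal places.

39.60

Firm 2 with cost c maximizes (59 − (1/2)(q₁+q₂) − c)·q₂, giving q₂(c) = (59 − c − (1/2)q₁).
E[c₂] = 0.6·8 + 0.4·11 = 9.2
Firm 1's FOC against E[q₂] yields q₁ = (59 − 2·17 + E[c₂])/(3/2) = (59 − 34 + 9.2)/(3/2) = 22.8.
q₂(low-cost) = (59 − 8 − (1/2)·22.8) = 39.6.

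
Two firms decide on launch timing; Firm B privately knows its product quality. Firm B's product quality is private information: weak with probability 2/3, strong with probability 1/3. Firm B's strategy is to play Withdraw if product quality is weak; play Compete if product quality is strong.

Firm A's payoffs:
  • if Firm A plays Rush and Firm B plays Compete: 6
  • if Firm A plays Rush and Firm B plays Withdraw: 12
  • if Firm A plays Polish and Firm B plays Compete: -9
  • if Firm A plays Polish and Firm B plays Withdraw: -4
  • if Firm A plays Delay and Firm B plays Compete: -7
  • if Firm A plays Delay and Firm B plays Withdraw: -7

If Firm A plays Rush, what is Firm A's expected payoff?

E[Rush] = 2/3·12 + 1/3·6 = 8 + 2 = 10

10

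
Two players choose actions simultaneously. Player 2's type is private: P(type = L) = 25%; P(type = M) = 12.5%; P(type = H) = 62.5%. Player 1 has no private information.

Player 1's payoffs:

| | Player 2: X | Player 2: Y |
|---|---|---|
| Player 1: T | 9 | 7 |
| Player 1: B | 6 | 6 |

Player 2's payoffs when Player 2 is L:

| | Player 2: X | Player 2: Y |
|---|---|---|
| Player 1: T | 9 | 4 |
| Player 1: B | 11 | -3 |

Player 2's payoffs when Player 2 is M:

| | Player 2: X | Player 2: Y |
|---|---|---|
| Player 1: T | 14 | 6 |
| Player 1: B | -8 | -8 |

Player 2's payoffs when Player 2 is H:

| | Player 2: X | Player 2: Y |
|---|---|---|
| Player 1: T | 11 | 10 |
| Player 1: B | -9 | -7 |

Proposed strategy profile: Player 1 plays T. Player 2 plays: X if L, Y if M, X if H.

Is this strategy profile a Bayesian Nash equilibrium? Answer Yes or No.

Player 1 plays T: E[T] = 0.25·(9) + 0.125·(7) + 0.625·(9) = 8.75; E[B] = 6. Best-responding. ✓
Player 2 (type L), facing T: X gives 9, Y gives 4. Proposed X is best. ✓
Player 2 (type M), facing T: X gives 14, Y gives 6. Proposed Y is not best — profitable deviation exists. ✗
Player 2 (type H), facing T: X gives 11, Y gives 10. Proposed X is best. ✓

No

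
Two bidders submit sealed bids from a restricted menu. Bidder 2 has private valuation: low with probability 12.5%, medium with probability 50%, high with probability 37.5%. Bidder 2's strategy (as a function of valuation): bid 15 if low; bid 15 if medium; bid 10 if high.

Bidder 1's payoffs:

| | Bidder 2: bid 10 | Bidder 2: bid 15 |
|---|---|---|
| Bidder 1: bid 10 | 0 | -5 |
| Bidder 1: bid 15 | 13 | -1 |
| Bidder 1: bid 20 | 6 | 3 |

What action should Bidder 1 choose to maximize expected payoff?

E[bid 10] = 0.125·(-5) + 0.5·(-5) + 0.375·(0) = -3.125
E[bid 15] = 0.125·(-1) + 0.5·(-1) + 0.375·(13) = 4.25
E[bid 20] = 0.125·(3) + 0.5·(3) + 0.375·(6) = 4.125
Best response: bid 15 (4.25 is the largest).

bid 15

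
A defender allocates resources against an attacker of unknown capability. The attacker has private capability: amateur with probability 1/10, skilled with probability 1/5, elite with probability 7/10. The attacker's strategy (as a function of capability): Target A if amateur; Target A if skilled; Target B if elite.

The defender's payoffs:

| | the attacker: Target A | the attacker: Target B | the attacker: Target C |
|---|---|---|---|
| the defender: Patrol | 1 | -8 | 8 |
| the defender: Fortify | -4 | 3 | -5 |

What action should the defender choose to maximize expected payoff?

Compute the defender's expected payoff for each action, taking the expectation over the attacker's type.
E[Patrol] = 1/10·(1) + 1/5·(1) + 7/10·(-8) = -53/10
E[Fortify] = 1/10·(-4) + 1/5·(-4) + 7/10·(3) = 9/10
Best response: Fortify (9/10 is the largest).

Fortify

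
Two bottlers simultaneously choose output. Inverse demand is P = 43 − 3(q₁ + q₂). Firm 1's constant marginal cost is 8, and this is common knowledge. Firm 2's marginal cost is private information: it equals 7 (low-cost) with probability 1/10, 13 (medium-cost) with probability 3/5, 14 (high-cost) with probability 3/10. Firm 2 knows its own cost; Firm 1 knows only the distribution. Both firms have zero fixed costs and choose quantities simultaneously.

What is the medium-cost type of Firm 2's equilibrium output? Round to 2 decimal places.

2.79

Type-c best response for Firm 2: q₂(c) = (43 − c)/6 − q₁/2.
Firm 1 maximizes expected profit; its first-order condition is 43 − 6q₁ − 3E[q₂] − 8 = 0.
Substituting E[q₂] and solving: E[c₂] = 12.7, so q₁ = (43 − 2·8 + 12.7)/9 = 4.41111.
q₂(medium-cost) = (43 − 13 − 3·4.41111)/6 = 2.79444.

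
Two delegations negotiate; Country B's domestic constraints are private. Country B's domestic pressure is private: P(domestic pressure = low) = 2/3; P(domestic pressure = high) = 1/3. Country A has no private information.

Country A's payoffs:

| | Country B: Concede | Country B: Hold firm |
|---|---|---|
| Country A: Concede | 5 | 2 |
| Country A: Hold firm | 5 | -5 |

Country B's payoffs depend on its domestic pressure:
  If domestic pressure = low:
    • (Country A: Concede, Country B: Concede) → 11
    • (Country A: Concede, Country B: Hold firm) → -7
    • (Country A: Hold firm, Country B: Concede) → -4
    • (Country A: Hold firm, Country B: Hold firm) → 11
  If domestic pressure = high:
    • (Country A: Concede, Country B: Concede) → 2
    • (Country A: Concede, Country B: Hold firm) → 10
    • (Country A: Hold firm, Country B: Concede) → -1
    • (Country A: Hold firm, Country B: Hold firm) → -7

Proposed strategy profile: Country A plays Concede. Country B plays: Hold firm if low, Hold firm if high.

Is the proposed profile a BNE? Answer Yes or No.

No

Country A plays Concede: E[Concede] = 2/3·(2) + 1/3·(2) = 2; E[Hold firm] = -5. Best-responding. ✓
Country B (domestic pressure low), facing Concede: Concede gives 11, Hold firm gives -7. Proposed Hold firm is not best — profitable deviation exists. ✗
Country B (domestic pressure high), facing Concede: Concede gives 2, Hold firm gives 10. Proposed Hold firm is best. ✓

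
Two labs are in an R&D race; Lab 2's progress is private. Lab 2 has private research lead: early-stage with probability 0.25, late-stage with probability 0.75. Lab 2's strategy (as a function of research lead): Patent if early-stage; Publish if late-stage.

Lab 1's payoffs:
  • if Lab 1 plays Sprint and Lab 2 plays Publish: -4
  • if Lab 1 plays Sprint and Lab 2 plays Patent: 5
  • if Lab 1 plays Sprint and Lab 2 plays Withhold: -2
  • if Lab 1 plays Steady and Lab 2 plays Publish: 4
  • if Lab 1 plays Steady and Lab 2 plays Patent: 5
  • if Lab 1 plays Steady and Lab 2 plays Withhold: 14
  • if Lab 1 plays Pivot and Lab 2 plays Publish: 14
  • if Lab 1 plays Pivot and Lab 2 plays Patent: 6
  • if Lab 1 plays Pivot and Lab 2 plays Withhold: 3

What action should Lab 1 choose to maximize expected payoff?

Pivot

E[Sprint] = 0.25·(5) + 0.75·(-4) = -1.75
E[Steady] = 0.25·(5) + 0.75·(4) = 4.25
E[Pivot] = 0.25·(6) + 0.75·(14) = 12
Best response: Pivot (12 is the largest).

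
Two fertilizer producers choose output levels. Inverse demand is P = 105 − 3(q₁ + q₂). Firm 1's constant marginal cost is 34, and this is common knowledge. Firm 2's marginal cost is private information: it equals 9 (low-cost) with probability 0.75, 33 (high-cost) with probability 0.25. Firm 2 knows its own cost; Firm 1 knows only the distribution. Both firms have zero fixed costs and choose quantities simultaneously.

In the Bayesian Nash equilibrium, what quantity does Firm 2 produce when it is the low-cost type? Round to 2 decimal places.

Type-c best response for Firm 2: q₂(c) = (105 − c)/6 − q₁/2.
Firm 1 maximizes expected profit; its first-order condition is 105 − 6q₁ − 3E[q₂] − 34 = 0.
Substituting E[q₂] and solving: E[c₂] = 15, so q₁ = (105 − 2·34 + 15)/9 = 5.77778.
q₂(low-cost) = (105 − 9 − 3·5.77778)/6 = 13.1111.

13.11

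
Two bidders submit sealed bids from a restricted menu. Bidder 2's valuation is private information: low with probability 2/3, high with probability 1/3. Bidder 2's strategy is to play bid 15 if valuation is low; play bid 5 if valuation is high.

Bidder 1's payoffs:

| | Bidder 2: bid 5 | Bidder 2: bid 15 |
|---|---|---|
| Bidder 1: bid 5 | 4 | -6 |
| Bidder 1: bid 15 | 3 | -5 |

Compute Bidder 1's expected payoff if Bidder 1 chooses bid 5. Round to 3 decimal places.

-2.667

Take the expectation over Bidder 2's valuation, weighting each type's action by its prior probability.
E[bid 5] = 2/3·(-6) + 1/3·4 = (-4) + 4/3 = -8/3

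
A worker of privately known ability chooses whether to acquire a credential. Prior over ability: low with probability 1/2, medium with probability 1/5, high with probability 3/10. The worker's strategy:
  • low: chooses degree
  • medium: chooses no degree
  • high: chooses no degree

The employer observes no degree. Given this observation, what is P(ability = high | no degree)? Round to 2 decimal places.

0.60

P(no degree) = (1/2)·0 + (1/5)·1 + (3/10)·1 = 1/2
P(high | no degree) = ((3/10)·1) / (1/2) = (3/10) / (1/2) = 3/5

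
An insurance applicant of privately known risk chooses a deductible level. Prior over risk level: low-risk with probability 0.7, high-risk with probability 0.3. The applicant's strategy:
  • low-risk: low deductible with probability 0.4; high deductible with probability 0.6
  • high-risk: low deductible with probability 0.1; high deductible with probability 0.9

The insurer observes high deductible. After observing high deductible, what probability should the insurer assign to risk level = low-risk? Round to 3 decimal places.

Apply Bayes' rule using the sender's strategy as the likelihood.
P(high deductible) = 0.7·0.6 + 0.3·0.9 = 0.69
P(low-risk | high deductible) = (0.7·0.6) / 0.69 = 0.42 / 0.69 = 0.608696

0.609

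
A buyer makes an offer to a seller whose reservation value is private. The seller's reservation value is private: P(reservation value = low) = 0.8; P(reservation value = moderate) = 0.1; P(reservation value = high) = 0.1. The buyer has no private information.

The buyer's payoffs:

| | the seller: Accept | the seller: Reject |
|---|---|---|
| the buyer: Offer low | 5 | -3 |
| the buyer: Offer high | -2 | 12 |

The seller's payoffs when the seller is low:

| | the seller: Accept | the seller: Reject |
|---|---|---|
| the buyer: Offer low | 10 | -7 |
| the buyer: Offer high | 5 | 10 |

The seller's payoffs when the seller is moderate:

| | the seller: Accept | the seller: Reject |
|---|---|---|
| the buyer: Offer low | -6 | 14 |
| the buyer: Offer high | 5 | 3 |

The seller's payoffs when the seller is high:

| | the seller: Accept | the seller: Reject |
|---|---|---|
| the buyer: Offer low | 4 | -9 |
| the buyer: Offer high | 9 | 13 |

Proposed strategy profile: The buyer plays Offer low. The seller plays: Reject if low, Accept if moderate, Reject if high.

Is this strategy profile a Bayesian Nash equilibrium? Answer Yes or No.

No

A profile is a BNE iff every type of every player is best-responding given beliefs about the other side.
The buyer plays Offer low: E[Offer low] = 0.8·(-3) + 0.1·(5) + 0.1·(-3) = -2.2; E[Offer high] = 10.6. Not best-responding. ✗
The seller (reservation value low), facing Offer low: Accept gives 10, Reject gives -7. Proposed Reject is not best — profitable deviation exists. ✗
The seller (reservation value moderate), facing Offer low: Accept gives -6, Reject gives 14. Proposed Accept is not best — profitable deviation exists. ✗
The seller (reservation value high), facing Offer low: Accept gives 4, Reject gives -9. Proposed Reject is not best — profitable deviation exists. ✗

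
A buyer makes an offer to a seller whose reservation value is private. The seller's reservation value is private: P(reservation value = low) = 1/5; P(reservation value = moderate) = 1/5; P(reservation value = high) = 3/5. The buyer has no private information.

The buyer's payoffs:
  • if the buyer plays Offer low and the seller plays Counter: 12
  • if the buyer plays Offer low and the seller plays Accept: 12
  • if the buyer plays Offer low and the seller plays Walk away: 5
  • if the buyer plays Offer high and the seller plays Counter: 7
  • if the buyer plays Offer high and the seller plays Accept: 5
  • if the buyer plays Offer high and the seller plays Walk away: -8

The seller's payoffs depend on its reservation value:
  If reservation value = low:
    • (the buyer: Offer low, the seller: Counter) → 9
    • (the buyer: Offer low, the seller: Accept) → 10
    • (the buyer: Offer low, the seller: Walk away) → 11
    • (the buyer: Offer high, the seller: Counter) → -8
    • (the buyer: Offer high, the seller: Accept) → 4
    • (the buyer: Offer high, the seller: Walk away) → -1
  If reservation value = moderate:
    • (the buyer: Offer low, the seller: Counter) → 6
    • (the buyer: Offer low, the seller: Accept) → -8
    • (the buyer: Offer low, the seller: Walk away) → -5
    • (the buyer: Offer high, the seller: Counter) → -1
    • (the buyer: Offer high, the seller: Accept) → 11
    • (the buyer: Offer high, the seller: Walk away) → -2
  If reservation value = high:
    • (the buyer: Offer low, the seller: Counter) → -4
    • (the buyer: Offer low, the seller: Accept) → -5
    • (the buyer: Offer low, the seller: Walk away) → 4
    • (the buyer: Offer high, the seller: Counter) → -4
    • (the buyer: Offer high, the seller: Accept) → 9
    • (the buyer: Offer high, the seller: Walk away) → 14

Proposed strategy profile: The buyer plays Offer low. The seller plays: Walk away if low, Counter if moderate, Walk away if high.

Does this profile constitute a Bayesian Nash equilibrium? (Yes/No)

Yes

A profile is a BNE iff every type of every player is best-responding given beliefs about the other side.
The buyer plays Offer low: E[Offer low] = 1/5·(5) + 1/5·(12) + 3/5·(5) = 32/5; E[Offer high] = -5. Best-responding. ✓
The seller (reservation value low), facing Offer low: Counter gives 9, Accept gives 10, Walk away gives 11. Proposed Walk away is best. ✓
The seller (reservation value moderate), facing Offer low: Counter gives 6, Accept gives -8, Walk away gives -5. Proposed Counter is best. ✓
The seller (reservation value high), facing Offer low: Counter gives -4, Accept gives -5, Walk away gives 4. Proposed Walk away is best. ✓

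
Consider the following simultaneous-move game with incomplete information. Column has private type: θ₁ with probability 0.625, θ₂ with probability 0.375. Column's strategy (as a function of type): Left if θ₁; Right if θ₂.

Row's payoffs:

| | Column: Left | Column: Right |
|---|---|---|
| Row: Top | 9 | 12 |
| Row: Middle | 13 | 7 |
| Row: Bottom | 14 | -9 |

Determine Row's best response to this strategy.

Compute Row's expected payoff for each action, taking the expectation over Column's type.
E[Top] = 0.625·(9) + 0.375·(12) = 10.125
E[Middle] = 0.625·(13) + 0.375·(7) = 10.75
E[Bottom] = 0.625·(14) + 0.375·(-9) = 5.375
Best response: Middle (10.75 is the largest).

Middle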